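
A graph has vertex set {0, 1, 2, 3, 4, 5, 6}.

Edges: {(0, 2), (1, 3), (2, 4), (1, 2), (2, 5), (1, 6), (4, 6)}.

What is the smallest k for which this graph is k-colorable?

2 and 5 are adjacent, so at least 2 colors are needed.
2 colors suffice: color red → {2, 3, 6}; color blue → {0, 1, 4, 5}. Every edge joins two different colors.

2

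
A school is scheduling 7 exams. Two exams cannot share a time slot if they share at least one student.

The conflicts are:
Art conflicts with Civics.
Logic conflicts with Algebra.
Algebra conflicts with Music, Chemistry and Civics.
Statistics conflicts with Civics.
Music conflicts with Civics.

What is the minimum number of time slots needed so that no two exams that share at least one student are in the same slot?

3

Algebra, Music, Civics all conflict with each other, so at least 3 time slots are needed.
3 time slots suffice: Art=2, Logic=1, Algebra=2, Statistics=2, Music=3, Chemistry=1, Civics=1. Every pair that conflicts lands in different time slots.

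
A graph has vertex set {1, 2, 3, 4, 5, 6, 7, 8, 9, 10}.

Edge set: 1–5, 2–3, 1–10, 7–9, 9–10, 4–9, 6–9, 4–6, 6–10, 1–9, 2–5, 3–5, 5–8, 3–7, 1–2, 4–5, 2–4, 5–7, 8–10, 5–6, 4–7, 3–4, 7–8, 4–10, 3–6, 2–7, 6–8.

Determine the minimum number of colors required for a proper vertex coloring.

5

2, 3, 4, 5, 7 form a clique, so at least 5 colors are needed.
5 colors suffice: color red → {5, 9}; color blue → {1, 4, 8}; color green → {6, 7}; color yellow → {2, 10}; color purple → {3}. Every edge joins two different colors.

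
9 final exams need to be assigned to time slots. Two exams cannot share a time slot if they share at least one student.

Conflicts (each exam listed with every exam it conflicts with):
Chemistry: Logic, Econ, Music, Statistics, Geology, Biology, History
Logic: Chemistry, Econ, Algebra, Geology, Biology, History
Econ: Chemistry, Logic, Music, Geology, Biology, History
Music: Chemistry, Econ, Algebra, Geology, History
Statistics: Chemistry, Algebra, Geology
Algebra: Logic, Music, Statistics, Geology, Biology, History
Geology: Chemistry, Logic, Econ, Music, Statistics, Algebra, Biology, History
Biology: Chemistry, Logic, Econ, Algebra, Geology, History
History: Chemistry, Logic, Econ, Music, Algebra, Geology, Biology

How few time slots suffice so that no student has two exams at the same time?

6

Chemistry, Logic, Econ, Geology, Biology, History all conflict with each other, so at least 6 time slots are needed.
6 time slots suffice: Chemistry=2, Logic=4, Econ=6, Music=4, Statistics=3, Algebra=2, Geology=1, Biology=5, History=3. No two conflicting exams share a time slot.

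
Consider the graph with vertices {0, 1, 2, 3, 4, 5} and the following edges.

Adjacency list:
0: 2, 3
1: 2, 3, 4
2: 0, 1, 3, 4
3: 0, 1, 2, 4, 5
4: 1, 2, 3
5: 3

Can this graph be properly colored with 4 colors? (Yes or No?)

The chromatic number is 4. 1, 2, 3, 4 are mutually adjacent (a clique of size 4), so at least 4 colors are needed.
4 colors suffice: 0=green, 1=green, 2=blue, 3=red, 4=yellow, 5=blue.
That is already a proper 4-coloring.

Yes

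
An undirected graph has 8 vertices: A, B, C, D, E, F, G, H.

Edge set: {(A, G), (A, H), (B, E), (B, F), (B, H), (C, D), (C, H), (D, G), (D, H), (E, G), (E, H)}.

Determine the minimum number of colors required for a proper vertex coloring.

3

B, E, H form a triangle, so at least 3 colors are needed.
3 colors suffice: color 1 → {F, G, H}; color 2 → {A, B, D}; color 3 → {C, E}. Each edge has distinct colors on its endpoints.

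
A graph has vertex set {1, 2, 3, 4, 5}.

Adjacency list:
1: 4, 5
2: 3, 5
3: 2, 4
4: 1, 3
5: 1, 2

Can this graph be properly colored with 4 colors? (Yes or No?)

The chromatic number is 3. The cycle 5-2-3-4-1-5 has odd length 5, so it cannot be 2-colored; at least 3 colors are needed.
3 colors suffice: color a → {1, 3}; color b → {2, 4}; color c → {5}.
Since 4 ≥ 3, a proper 4-coloring certainly exists.

Yes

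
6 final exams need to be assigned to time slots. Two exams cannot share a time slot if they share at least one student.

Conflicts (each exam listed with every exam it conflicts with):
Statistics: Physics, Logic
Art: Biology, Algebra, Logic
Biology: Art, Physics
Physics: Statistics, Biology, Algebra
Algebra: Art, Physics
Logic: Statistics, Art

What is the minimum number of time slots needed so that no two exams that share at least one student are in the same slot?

The cycle Logic-Statistics-Physics-Biology-Art-Logic has odd length 5, so it cannot be 2-colored; at least 3 time slots are needed.
3 time slots suffice: time slot 1 → {Art, Physics}; time slot 2 → {Statistics, Biology, Algebra}; time slot 3 → {Logic}. Each listed conflict is separated.

3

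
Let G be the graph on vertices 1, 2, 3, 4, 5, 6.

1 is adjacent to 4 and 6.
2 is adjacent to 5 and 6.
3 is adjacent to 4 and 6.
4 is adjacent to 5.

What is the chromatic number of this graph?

The cycle 6-1-4-5-2-6 has odd length 5, so it cannot be 2-colored; at least 3 colors are needed.
3 colors suffice: color red → {4, 6}; color blue → {1, 3, 5}; color green → {2}. No two adjacent vertices share a color.

3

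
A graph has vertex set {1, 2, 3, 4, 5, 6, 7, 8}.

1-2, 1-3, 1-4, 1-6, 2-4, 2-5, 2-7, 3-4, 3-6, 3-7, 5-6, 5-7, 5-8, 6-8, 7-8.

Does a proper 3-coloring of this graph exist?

The chromatic number is 3. 1, 3, 4 are pairwise adjacent, so at least 3 colors are needed.
A valid assignment using 3 colors: 1=red, 2=blue, 3=blue, 4=green, 5=red, 6=green, 7=green, 8=blue.
That is already a proper 3-coloring.

Yes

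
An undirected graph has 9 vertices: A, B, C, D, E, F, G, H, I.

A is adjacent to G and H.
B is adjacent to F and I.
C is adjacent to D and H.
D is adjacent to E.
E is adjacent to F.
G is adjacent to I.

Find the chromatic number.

The cycle A-H-C-D-E-F-B-I-G-A has odd length 9, so it cannot be 2-colored; at least 3 colors are needed.
A valid assignment using 3 colors: A=3, B=1, C=1, D=2, E=1, F=2, G=1, H=2, I=2. Every edge joins two different colors.

3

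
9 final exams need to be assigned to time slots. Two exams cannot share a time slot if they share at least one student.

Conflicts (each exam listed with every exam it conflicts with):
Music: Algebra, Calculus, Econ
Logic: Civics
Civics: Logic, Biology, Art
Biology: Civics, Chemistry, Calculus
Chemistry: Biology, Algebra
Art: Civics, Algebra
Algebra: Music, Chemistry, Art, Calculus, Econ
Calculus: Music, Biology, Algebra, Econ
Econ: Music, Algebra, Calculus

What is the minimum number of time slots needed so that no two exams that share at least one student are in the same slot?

Music, Algebra, Calculus, Econ pairwise conflict, so at least 4 time slots are needed.
4 time slots suffice: time slot 1 → {Logic, Biology, Algebra}; time slot 2 → {Civics, Chemistry, Calculus}; time slot 3 → {Music, Art}; time slot 4 → {Econ}. Each listed conflict is separated.

4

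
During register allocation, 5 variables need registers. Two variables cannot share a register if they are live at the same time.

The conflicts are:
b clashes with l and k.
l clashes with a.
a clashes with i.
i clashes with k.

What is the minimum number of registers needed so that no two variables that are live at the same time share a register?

The cycle a-l-b-k-i-a has odd length 5, so it cannot be 2-colored; at least 3 registers are needed.
3 registers suffice: register 1 → {b, i}; register 2 → {l, k}; register 3 → {a}. Every pair that conflicts lands in different registers.

3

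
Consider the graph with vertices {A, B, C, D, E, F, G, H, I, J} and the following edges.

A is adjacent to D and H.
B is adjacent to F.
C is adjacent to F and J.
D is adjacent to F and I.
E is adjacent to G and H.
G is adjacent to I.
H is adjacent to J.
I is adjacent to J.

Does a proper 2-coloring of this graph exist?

No

The cycle H-A-D-I-J-H has odd length 5, so it cannot be 2-colored; at least 3 colors are needed.
So 2 colors are not enough.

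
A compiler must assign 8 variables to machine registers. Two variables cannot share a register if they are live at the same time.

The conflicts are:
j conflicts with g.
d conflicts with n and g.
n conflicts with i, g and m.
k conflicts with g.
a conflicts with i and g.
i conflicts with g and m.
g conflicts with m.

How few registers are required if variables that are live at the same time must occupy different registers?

n, i, g, m pairwise conflict, so at least 4 registers are needed.
4 registers suffice: j=2, d=3, n=2, k=2, a=2, i=3, g=1, m=4. Each listed conflict is separated.

4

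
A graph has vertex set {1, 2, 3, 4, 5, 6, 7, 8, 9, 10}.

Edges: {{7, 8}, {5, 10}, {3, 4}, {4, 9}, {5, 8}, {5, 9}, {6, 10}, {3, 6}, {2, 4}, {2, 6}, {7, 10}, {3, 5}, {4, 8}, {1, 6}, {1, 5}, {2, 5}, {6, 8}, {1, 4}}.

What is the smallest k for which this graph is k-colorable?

7 and 10 are adjacent, so at least 2 colors are needed.
2 colors suffice: color a → {4, 5, 6, 7}; color b → {1, 2, 3, 8, 9, 10}. Each edge has distinct colors on its endpoints.

2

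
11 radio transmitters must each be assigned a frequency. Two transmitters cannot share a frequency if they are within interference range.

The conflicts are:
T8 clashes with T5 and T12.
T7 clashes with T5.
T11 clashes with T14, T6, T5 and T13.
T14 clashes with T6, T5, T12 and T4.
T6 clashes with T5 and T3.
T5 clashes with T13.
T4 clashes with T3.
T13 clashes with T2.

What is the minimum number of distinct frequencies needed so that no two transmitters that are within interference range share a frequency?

T11, T14, T6, T5 are mutually in conflict, so at least 4 frequencies are needed.
4 frequencies suffice: T8=2, T7=2, T11=4, T14=2, T6=3, T5=1, T12=1, T4=1, T13=2, T2=1, T3=2. Every pair that conflicts lands in different frequencies.

4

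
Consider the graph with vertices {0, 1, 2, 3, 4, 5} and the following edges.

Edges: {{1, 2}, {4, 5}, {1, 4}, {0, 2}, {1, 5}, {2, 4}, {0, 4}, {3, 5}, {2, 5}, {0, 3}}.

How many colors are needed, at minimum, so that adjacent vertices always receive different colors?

1, 2, 4, 5 form a clique, so at least 4 colors are needed.
4 colors suffice: color a → {0, 5}; color b → {2, 3}; color c → {4}; color d → {1}. No two adjacent vertices share a color.

4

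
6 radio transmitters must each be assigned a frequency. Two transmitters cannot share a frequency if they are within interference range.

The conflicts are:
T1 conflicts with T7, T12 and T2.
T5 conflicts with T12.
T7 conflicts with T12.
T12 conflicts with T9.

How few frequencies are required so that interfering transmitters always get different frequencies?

3

T1, T7, T12 pairwise conflict, so at least 3 frequencies are needed.
3 frequencies suffice: T1=2, T5=2, T7=3, T12=1, T9=2, T2=1. No two conflicting transmitters share a frequency.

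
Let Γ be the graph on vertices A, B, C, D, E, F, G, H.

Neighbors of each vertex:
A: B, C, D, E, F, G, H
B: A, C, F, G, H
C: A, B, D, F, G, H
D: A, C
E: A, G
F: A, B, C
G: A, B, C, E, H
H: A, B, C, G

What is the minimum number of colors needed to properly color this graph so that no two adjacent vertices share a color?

A, B, C, G, H are pairwise adjacent (a clique of size 5), so at least 5 colors are needed.
5 colors suffice: color 1 → {A}; color 2 → {C, E}; color 3 → {D, F, G}; color 4 → {B}; color 5 → {H}. No two adjacent vertices share a color.

5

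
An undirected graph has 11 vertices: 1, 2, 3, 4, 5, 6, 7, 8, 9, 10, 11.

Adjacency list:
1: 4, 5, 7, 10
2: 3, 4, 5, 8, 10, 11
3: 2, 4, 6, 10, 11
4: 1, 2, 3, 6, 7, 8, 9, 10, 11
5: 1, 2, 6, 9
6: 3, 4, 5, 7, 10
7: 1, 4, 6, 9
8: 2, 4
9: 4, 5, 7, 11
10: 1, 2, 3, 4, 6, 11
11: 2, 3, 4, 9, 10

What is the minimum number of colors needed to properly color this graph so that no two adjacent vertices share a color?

5

2, 3, 4, 10, 11 are mutually adjacent (a clique of size 5), so at least 5 colors are needed.
5 colors suffice: color red → {4, 5}; color blue → {1, 2, 6, 9}; color green → {7, 8, 10}; color yellow → {3}; color purple → {11}. Every edge joins two different colors.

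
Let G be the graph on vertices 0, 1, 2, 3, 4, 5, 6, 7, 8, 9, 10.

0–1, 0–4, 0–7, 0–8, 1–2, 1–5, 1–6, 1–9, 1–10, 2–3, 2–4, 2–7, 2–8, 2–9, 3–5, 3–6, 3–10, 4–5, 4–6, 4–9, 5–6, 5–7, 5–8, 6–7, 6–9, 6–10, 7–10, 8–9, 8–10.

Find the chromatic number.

2, 8, 9 are mutually adjacent, so at least 3 colors are needed.
3 colors suffice: color red → {0, 2, 6}; color blue → {1, 3, 4, 7, 8}; color green → {5, 9, 10}. Every edge joins two different colors.

3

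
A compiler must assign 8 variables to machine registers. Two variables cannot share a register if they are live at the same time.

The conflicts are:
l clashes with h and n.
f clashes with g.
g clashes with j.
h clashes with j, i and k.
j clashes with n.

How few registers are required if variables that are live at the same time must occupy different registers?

2

l and n conflict, so at least 2 registers are needed.
A valid assignment using 2 registers: l=2, f=2, g=1, h=1, j=2, n=1, i=2, k=2. Every pair that conflicts lands in different registers.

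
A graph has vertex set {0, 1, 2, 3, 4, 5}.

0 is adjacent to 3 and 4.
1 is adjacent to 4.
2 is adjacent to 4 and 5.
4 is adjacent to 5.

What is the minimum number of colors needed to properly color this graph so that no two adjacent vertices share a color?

3

2, 4, 5 form a triangle, so at least 3 colors are needed.
3 colors suffice: 0=blue, 1=blue, 2=green, 3=red, 4=red, 5=blue. No two adjacent vertices share a color.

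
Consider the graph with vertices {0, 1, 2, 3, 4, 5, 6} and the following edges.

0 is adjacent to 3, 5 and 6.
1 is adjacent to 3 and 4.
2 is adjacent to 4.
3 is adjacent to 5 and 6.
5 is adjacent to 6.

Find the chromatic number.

4

0, 3, 5, 6 are mutually adjacent (a clique of size 4), so at least 4 colors are needed.
4 colors suffice: 0=d, 1=b, 2=b, 3=a, 4=a, 5=c, 6=b. No two adjacent vertices share a color.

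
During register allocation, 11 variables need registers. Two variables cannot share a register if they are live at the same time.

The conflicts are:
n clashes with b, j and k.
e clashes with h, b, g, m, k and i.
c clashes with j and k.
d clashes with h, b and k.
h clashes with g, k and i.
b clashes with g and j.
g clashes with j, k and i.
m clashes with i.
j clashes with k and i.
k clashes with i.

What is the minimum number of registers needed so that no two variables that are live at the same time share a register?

5

e, h, g, k, i pairwise conflict, so at least 5 registers are needed.
5 registers suffice: n=3, e=2, c=3, d=2, h=5, b=1, g=3, m=1, j=2, k=1, i=4. No two conflicting variables share a register.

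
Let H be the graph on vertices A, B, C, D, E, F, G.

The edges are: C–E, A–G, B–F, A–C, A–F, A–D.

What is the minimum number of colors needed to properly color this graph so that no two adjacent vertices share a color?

2

A and C are adjacent, so at least 2 colors are needed.
2 colors suffice: A=red, B=red, C=blue, D=blue, E=red, F=blue, G=blue. Every edge joins two different colors.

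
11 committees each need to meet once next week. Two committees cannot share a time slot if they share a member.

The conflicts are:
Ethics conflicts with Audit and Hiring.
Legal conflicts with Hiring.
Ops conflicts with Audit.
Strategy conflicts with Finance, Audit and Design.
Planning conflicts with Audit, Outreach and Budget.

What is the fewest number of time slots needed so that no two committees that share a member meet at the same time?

2

Planning and Budget conflict, so at least 2 time slots are needed.
2 time slots suffice: time slot 1 → {Finance, Audit, Hiring, Outreach, Budget, Design}; time slot 2 → {Ethics, Legal, Ops, Strategy, Planning}. Every pair that conflicts lands in different time slots.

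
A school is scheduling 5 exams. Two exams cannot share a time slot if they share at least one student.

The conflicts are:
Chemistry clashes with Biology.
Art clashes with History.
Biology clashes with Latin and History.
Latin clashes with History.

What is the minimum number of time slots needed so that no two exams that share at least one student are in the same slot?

Biology, Latin, History all conflict with each other, so at least 3 time slots are needed.
A valid assignment using 3 time slots: Chemistry=2, Art=1, Biology=1, Latin=3, History=2. No two conflicting exams share a time slot.

3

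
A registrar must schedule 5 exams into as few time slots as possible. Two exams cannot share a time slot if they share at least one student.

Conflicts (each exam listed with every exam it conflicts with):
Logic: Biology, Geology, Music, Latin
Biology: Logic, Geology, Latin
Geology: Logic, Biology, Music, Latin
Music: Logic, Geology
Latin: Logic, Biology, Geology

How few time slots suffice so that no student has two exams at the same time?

4

Logic, Biology, Geology, Latin pairwise conflict, so at least 4 time slots are needed.
4 time slots suffice: Logic=1, Biology=4, Geology=2, Music=3, Latin=3. No two conflicting exams share a time slot.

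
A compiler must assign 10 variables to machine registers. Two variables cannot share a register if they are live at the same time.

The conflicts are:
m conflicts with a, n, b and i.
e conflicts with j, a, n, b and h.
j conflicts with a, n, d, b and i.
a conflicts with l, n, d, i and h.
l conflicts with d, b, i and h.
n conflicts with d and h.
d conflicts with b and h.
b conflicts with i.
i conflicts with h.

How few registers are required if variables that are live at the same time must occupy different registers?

a, l, d, h are mutually in conflict, so at least 4 registers are needed.
4 registers suffice: register 1 → {a, b}; register 2 → {m, j, h}; register 3 → {e, d, i}; register 4 → {l, n}. No two conflicting variables share a register.

4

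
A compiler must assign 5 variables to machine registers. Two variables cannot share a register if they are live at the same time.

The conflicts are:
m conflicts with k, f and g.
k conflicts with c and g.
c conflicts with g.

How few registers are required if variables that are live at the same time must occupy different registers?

m, k, g are mutually in conflict, so at least 3 registers are needed.
A valid assignment using 3 registers: m=3, k=2, f=1, c=3, g=1. Every pair that conflicts lands in different registers.

3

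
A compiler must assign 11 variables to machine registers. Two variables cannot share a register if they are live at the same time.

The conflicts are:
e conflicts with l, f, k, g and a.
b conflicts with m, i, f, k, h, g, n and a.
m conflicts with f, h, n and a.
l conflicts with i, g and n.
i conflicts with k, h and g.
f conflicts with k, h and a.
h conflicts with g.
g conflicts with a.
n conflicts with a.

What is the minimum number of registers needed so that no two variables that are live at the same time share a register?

4

b, m, f, a are mutually in conflict, so at least 4 registers are needed.
4 registers suffice: register 1 → {e, b}; register 2 → {l, k, h, a}; register 3 → {f, g, n}; register 4 → {m, i}. No two conflicting variables share a register.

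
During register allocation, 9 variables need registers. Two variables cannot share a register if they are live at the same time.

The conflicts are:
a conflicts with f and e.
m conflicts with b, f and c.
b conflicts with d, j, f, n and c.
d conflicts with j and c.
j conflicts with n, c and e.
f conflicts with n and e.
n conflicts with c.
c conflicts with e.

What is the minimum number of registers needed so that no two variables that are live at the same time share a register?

4

b, d, j, c are mutually in conflict, so at least 4 registers are needed.
4 registers suffice: register 1 → {b, e}; register 2 → {f, c}; register 3 → {a, m, j}; register 4 → {d, n}. No two conflicting variables share a register.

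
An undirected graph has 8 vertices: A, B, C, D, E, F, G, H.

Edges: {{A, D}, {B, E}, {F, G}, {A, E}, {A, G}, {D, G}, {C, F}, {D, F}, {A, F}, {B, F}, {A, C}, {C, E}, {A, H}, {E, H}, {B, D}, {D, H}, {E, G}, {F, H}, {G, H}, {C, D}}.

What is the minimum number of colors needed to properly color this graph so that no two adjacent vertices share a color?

5

A, D, F, G, H are mutually adjacent (a clique of size 5), so at least 5 colors are needed.
A valid assignment using 5 colors: A=3, B=3, C=4, D=1, E=1, F=2, G=4, H=5. Every edge joins two different colors.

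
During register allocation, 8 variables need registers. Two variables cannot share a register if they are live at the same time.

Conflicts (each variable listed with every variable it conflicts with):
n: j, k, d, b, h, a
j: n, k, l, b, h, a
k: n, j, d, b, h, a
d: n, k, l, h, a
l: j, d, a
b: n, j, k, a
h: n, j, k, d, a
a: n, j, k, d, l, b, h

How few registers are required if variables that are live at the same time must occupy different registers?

n, k, d, h, a are mutually in conflict, so at least 5 registers are needed.
5 registers suffice: register 1 → {a}; register 2 → {n, l}; register 3 → {j, d}; register 4 → {k}; register 5 → {b, h}. No two conflicting variables share a register.

5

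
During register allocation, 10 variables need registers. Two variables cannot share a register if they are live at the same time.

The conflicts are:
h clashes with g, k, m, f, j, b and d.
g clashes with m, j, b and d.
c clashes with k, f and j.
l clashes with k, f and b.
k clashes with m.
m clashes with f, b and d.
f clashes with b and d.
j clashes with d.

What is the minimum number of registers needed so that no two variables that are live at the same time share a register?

4

h, g, m, b pairwise conflict, so at least 4 registers are needed.
Using 4 registers: h=1, g=3, c=1, l=1, k=3, m=2, f=3, j=2, b=4, d=4. Every pair that conflicts lands in different registers.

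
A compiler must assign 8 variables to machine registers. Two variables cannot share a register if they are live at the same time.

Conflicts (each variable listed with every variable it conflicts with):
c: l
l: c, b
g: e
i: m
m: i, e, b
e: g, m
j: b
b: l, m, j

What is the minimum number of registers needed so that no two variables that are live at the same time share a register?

j and b conflict, so at least 2 registers are needed.
2 registers suffice: register 1 → {c, i, e, b}; register 2 → {l, g, m, j}. No two conflicting variables share a register.

2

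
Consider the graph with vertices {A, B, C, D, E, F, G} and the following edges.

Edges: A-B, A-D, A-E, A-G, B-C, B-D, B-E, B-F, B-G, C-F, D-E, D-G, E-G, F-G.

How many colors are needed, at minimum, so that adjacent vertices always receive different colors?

5

A, B, D, E, G are pairwise adjacent (a clique of size 5), so at least 5 colors are needed.
A valid assignment using 5 colors: A=4, B=1, C=2, D=5, E=3, F=3, G=2. Each edge has distinct colors on its endpoints.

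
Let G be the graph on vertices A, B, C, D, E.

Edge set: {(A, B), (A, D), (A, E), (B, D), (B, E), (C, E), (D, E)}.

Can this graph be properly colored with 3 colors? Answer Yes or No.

A, B, D, E are pairwise adjacent (a clique of size 4), so at least 4 colors are needed.
So 3 colors are not enough.

No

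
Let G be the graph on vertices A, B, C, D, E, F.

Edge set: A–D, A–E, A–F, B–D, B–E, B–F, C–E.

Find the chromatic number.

2

B and E are adjacent, so at least 2 colors are needed.
A valid assignment using 2 colors: A=2, B=2, C=2, D=1, E=1, F=1. No two adjacent vertices share a color.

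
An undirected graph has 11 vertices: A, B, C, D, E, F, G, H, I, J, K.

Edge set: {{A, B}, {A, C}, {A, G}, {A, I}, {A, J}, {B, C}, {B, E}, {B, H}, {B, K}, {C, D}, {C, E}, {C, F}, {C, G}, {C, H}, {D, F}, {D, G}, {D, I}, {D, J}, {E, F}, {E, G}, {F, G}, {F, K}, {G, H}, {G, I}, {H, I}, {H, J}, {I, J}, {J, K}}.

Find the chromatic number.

C, E, F, G are mutually adjacent (a clique of size 4), so at least 4 colors are needed.
4 colors suffice: color red → {C, I, K}; color blue → {B, G, J}; color green → {A, F, H}; color yellow → {D, E}. Each edge has distinct colors on its endpoints.

4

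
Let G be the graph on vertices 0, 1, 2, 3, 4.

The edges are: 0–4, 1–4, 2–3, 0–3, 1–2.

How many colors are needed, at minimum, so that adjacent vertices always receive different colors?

The cycle 2-3-0-4-1-2 has odd length 5, so it cannot be 2-colored; at least 3 colors are needed.
3 colors suffice: color a → {0, 2}; color b → {3, 4}; color c → {1}. Every edge joins two different colors.

3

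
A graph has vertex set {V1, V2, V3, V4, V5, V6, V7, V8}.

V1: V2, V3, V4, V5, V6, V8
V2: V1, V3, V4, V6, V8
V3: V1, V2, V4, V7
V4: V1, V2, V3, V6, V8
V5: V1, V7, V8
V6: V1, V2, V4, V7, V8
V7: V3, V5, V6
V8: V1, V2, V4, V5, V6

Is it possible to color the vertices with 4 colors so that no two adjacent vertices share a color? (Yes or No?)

No

V1, V2, V4, V6, V8 are mutually adjacent (a clique of size 5), so at least 5 colors are needed.
So 4 colors are not enough.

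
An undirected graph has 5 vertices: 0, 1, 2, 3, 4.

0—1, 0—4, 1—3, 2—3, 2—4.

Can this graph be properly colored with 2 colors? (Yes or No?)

No

The cycle 1-0-4-2-3-1 has odd length 5, so it cannot be 2-colored; at least 3 colors are needed.
So 2 colors are not enough.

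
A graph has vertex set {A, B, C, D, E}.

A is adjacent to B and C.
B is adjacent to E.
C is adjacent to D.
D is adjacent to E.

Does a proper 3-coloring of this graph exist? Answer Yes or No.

The chromatic number is 3. The cycle E-B-A-C-D-E has odd length 5, so it cannot be 2-colored; at least 3 colors are needed.
3 colors suffice: color 1 → {A, E}; color 2 → {B, C}; color 3 → {D}.
That is already a proper 3-coloring.

Yes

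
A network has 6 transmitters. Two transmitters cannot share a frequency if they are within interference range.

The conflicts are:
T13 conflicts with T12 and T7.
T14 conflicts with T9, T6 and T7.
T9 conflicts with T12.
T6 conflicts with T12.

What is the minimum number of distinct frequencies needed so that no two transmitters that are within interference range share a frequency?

3

The cycle T12-T9-T14-T7-T13-T12 has odd length 5, so it cannot be 2-colored; at least 3 frequencies are needed.
3 frequencies suffice: frequency 1 → {T14, T12}; frequency 2 → {T13, T9, T6}; frequency 3 → {T7}. Every pair that conflicts lands in different frequencies.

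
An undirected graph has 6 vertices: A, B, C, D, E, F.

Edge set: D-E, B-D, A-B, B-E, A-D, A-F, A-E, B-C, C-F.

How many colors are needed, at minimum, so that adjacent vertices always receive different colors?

4

A, B, D, E are pairwise adjacent (a clique of size 4), so at least 4 colors are needed.
4 colors suffice: color 1 → {A, C}; color 2 → {B, F}; color 3 → {D}; color 4 → {E}. No two adjacent vertices share a color.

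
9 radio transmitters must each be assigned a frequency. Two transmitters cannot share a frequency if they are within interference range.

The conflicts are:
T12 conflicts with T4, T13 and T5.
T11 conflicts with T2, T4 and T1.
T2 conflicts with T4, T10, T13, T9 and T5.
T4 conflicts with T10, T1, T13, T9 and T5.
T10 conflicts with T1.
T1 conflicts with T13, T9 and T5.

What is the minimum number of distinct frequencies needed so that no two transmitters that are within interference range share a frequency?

T12, T4, T13 are mutually in conflict, so at least 3 frequencies are needed.
3 frequencies suffice: frequency 1 → {T4}; frequency 2 → {T12, T2, T1}; frequency 3 → {T11, T10, T13, T9, T5}. No two conflicting transmitters share a frequency.

3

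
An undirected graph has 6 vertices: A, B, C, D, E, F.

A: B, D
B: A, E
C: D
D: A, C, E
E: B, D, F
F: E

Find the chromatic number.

D and E are adjacent, so at least 2 colors are needed.
2 colors suffice: A=blue, B=red, C=blue, D=red, E=blue, F=red. No two adjacent vertices share a color.

2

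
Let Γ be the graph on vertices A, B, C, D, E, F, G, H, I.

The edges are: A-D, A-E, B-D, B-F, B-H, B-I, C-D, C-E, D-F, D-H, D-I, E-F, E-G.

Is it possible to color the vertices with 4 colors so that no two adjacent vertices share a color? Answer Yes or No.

Yes

The chromatic number is 3. B, D, F form a triangle, so at least 3 colors are needed.
3 colors suffice: color 1 → {D, E}; color 2 → {A, B, C, G}; color 3 → {F, H, I}.
Since 4 ≥ 3, a proper 4-coloring certainly exists.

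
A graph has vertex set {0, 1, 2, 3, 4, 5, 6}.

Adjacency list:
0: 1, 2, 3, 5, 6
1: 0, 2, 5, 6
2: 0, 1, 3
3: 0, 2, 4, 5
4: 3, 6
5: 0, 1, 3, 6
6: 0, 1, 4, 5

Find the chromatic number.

0, 1, 5, 6 are mutually adjacent (a clique of size 4), so at least 4 colors are needed.
One proper 4-coloring: 0=red, 1=blue, 2=green, 3=blue, 4=red, 5=yellow, 6=green. Every edge joins two different colors.

4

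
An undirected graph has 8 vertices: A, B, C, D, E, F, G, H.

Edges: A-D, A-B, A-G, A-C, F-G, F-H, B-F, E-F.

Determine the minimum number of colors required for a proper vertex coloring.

2

A and D are adjacent, so at least 2 colors are needed.
One proper 2-coloring: A=red, B=blue, C=blue, D=blue, E=blue, F=red, G=blue, H=blue. No two adjacent vertices share a color.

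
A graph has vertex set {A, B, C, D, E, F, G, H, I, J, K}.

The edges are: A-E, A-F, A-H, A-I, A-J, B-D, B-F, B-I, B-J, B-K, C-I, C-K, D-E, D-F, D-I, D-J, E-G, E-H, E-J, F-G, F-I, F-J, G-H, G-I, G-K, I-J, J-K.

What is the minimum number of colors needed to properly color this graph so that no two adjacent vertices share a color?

B, D, F, I, J are pairwise adjacent (a clique of size 5), so at least 5 colors are needed.
5 colors suffice: color 1 → {C, G, J}; color 2 → {E, I, K}; color 3 → {F, H}; color 4 → {A, D}; color 5 → {B}. Each edge has distinct colors on its endpoints.

5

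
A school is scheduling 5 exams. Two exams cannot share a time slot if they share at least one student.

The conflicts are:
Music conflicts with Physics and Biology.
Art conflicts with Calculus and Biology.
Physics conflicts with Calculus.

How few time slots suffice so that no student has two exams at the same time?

3

The cycle Calculus-Physics-Music-Biology-Art-Calculus has odd length 5, so it cannot be 2-colored; at least 3 time slots are needed.
3 time slots suffice: time slot 1 → {Music, Art}; time slot 2 → {Physics, Biology}; time slot 3 → {Calculus}. Every pair that conflicts lands in different time slots.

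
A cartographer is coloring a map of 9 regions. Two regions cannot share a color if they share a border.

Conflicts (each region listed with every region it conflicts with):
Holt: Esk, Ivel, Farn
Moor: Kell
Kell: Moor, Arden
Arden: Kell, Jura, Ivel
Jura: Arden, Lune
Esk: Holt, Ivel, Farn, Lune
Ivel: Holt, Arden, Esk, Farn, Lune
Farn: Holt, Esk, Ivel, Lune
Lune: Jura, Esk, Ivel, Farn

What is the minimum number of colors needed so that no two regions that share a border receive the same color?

Holt, Esk, Ivel, Farn are mutually in conflict, so at least 4 colors are needed.
One proper 4-coloring: Holt=4, Moor=2, Kell=1, Arden=2, Jura=1, Esk=2, Ivel=1, Farn=3, Lune=4. No two conflicting regions share a color.

4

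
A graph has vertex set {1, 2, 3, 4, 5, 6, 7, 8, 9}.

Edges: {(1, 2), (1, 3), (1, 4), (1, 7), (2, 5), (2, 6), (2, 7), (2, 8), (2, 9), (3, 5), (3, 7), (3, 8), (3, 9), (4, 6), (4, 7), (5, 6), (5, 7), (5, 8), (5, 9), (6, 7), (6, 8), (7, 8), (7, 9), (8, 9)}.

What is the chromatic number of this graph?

3, 5, 7, 8, 9 are pairwise adjacent (a clique of size 5), so at least 5 colors are needed.
5 colors suffice: 1=b, 2=d, 3=d, 4=c, 5=b, 6=e, 7=a, 8=c, 9=e. Each edge has distinct colors on its endpoints.

5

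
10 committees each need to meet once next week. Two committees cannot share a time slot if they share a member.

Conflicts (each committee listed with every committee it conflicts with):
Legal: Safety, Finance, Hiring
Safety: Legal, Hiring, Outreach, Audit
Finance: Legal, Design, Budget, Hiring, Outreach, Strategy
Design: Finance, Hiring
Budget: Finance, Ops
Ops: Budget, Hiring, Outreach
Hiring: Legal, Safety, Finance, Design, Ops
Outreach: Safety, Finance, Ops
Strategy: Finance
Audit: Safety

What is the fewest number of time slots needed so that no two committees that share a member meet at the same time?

3

Legal, Safety, Hiring pairwise conflict, so at least 3 time slots are needed.
Using 3 time slots: Legal=3, Safety=1, Finance=1, Design=3, Budget=2, Ops=1, Hiring=2, Outreach=2, Strategy=2, Audit=2. Every pair that conflicts lands in different time slots.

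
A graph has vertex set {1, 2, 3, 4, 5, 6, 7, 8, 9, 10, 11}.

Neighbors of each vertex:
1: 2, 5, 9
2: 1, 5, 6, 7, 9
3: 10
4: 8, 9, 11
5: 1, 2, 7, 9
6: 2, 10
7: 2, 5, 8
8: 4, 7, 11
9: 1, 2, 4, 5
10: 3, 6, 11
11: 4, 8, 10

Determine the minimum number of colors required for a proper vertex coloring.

1, 2, 5, 9 form a clique, so at least 4 colors are needed.
A valid assignment using 4 colors: 1=d, 2=a, 3=a, 4=c, 5=c, 6=c, 7=d, 8=b, 9=b, 10=b, 11=a. No two adjacent vertices share a color.

4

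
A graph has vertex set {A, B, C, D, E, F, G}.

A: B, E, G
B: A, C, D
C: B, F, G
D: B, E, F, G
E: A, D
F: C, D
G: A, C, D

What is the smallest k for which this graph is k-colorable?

2

D and E are adjacent, so at least 2 colors are needed.
2 colors suffice: A=1, B=2, C=1, D=1, E=2, F=2, G=2. Each edge has distinct colors on its endpoints.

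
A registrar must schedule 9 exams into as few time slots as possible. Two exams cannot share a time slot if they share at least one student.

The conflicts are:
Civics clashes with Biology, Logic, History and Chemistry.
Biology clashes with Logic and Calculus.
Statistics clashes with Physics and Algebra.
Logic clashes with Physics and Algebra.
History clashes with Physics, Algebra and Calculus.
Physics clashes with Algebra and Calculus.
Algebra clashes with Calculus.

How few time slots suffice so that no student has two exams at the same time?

History, Physics, Algebra, Calculus are mutually in conflict, so at least 4 time slots are needed.
4 time slots suffice: Civics=1, Biology=2, Statistics=3, Logic=3, History=4, Physics=1, Chemistry=2, Algebra=2, Calculus=3. Every pair that conflicts lands in different time slots.

4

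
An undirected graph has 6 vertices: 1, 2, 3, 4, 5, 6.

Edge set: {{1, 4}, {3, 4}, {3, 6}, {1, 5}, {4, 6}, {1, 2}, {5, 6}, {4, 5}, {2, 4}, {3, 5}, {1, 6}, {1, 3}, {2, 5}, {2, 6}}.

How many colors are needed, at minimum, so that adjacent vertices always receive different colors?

1, 3, 4, 5, 6 are mutually adjacent (a clique of size 5), so at least 5 colors are needed.
5 colors suffice: color red → {6}; color blue → {4}; color green → {5}; color yellow → {1}; color purple → {2, 3}. No two adjacent vertices share a color.

5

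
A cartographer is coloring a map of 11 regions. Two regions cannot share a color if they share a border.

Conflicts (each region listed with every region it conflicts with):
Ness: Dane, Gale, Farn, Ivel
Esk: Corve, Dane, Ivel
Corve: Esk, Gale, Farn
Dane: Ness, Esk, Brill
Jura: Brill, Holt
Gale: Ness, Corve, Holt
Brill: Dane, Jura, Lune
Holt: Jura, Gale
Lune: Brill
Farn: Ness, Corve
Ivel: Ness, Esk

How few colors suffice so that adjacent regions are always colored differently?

The cycle Ivel-Ness-Gale-Corve-Esk-Ivel has odd length 5, so it cannot be 2-colored; at least 3 colors are needed.
A valid assignment using 3 colors: Ness=1, Esk=1, Corve=3, Dane=2, Jura=2, Gale=2, Brill=1, Holt=1, Lune=2, Farn=2, Ivel=2. Each listed conflict is separated.

3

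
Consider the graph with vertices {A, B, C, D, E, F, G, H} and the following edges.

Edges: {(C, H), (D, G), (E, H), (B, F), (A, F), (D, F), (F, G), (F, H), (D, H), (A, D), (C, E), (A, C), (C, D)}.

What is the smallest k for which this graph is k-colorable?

3

C, D, H form a triangle, so at least 3 colors are needed.
One proper 3-coloring: A=green, B=red, C=blue, D=red, E=red, F=blue, G=green, H=green. Each edge has distinct colors on its endpoints.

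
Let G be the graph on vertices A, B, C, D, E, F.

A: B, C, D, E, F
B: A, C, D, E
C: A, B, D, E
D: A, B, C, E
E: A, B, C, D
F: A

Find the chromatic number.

5

A, B, C, D, E are mutually adjacent (a clique of size 5), so at least 5 colors are needed.
A valid assignment using 5 colors: A=1, B=5, C=4, D=2, E=3, F=2. Every edge joins two different colors.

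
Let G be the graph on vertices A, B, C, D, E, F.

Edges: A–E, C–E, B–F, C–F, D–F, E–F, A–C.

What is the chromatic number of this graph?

A, C, E are pairwise adjacent, so at least 3 colors are needed.
One proper 3-coloring: A=1, B=2, C=3, D=2, E=2, F=1. Each edge has distinct colors on its endpoints.

3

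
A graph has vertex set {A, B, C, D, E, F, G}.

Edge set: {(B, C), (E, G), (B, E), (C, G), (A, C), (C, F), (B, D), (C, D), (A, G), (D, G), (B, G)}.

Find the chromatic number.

B, C, D, G are mutually adjacent (a clique of size 4), so at least 4 colors are needed.
4 colors suffice: color red → {F, G}; color blue → {C, E}; color green → {A, B}; color yellow → {D}. No two adjacent vertices share a color.

4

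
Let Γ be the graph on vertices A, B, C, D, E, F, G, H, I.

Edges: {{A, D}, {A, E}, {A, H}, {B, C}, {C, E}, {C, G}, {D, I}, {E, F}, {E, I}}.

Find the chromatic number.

D and I are adjacent, so at least 2 colors are needed.
2 colors suffice: color 1 → {B, D, E, G, H}; color 2 → {A, C, F, I}. No two adjacent vertices share a color.

2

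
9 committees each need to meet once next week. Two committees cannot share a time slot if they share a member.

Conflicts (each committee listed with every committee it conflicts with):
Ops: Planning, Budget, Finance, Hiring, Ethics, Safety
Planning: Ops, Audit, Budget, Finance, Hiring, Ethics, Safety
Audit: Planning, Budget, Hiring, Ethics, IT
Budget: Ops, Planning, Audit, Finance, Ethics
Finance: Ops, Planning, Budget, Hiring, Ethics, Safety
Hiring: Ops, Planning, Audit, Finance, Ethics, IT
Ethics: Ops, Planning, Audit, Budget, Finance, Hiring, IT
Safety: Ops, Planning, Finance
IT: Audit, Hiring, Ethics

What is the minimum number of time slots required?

5

Ops, Planning, Budget, Finance, Ethics pairwise conflict, so at least 5 time slots are needed.
5 time slots suffice: time slot 1 → {Planning, IT}; time slot 2 → {Ethics, Safety}; time slot 3 → {Ops, Audit}; time slot 4 → {Finance}; time slot 5 → {Budget, Hiring}. Every pair that conflicts lands in different time slots.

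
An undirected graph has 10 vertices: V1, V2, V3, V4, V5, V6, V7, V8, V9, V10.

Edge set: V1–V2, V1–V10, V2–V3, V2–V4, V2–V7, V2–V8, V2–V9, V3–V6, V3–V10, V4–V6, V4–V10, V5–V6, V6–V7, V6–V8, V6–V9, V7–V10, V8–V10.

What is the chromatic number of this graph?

V2 and V7 are adjacent, so at least 2 colors are needed.
One proper 2-coloring: V1=2, V2=1, V3=2, V4=2, V5=2, V6=1, V7=2, V8=2, V9=2, V10=1. Every edge joins two different colors.

2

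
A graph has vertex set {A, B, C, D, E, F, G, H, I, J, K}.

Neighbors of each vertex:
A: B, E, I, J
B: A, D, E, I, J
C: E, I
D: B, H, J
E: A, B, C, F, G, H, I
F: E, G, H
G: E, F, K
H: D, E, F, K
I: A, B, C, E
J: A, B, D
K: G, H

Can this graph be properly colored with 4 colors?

Yes

The chromatic number is 4. A, B, E, I form a clique, so at least 4 colors are needed.
4 colors suffice: color 1 → {E, J, K}; color 2 → {B, C, G, H}; color 3 → {D, F, I}; color 4 → {A}.
That is already a proper 4-coloring.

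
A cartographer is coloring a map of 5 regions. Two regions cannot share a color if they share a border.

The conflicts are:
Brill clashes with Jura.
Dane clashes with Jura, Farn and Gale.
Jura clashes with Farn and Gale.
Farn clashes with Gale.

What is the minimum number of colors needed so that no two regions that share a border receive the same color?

Dane, Jura, Farn, Gale pairwise conflict, so at least 4 colors are needed.
4 colors suffice: Brill=2, Dane=4, Jura=1, Farn=2, Gale=3. No two conflicting regions share a color.

4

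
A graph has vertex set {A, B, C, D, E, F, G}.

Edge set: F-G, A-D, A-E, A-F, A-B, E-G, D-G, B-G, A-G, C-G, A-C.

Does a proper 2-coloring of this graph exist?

A, C, G form a triangle, so at least 3 colors are needed.
So 2 colors are not enough.

No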